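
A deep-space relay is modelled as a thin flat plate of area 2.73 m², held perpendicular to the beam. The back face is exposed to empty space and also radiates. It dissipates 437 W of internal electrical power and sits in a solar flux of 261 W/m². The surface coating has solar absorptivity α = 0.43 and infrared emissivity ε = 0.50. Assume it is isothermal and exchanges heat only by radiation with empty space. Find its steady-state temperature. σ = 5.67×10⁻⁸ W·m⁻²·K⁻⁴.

T ≈ 263 K

At steady state, absorbed solar power + internal power = radiated power.
Absorbed: α·S·A_cross = 0.43·261·2.730 = 306.4 W (cross-section A).
Total input = 306.4 + 437 = 743.4 W.
Radiated: εσ·A_surf·T⁴ with A_surf = 2A = 5.460 m².
T⁴ = 743.4/(0.50·5.67×10⁻⁸·5.460) = 4.803×10⁹ K⁴.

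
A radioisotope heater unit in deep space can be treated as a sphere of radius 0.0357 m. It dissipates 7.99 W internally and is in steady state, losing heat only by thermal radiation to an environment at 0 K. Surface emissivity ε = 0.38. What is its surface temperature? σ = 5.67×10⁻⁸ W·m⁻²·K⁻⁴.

T ≈ 390 K

Steady state: internal power = radiated power, P = εσA T⁴.
Radiating area A = 4πr² = 0.01602 m².
T⁴ = P/(εσA) = 7.99/(0.38·5.67×10⁻⁸·0.01602) = 2.315×10¹⁰ K⁴.
T = (2.315×10¹⁰)^(1/4).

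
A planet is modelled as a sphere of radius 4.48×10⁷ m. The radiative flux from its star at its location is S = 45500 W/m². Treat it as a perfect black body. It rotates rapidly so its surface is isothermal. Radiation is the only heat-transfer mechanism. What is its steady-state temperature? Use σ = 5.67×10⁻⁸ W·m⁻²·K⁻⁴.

T ≈ 669 K

At equilibrium, absorbed power = emitted power.
Absorbing cross-section = πr² = 6.305×10¹⁵ m²; emitting surface = 4πr² = 2.522×10¹⁶ m² (ratio 4).
S·A_cross = εσ·A_surf·T⁴  ⇒  T⁴ = S/(4σ).
T⁴ = 1.00·45500/(4·5.67×10⁻⁸) = 2.006×10¹¹ K⁴.
T = (2.006×10¹¹)^(1/4).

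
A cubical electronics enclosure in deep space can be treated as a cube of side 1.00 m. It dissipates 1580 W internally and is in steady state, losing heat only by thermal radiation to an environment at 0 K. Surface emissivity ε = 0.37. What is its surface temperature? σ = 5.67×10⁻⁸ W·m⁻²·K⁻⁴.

Steady state: internal power = radiated power, P = εσA T⁴.
Radiating area A = 6L² = 6.000 m².
T⁴ = P/(εσA) = 1580/(0.37·5.67×10⁻⁸·6.000) = 1.255×10¹⁰ K⁴.
T = (1.255×10¹⁰)^(1/4).

T ≈ 335 K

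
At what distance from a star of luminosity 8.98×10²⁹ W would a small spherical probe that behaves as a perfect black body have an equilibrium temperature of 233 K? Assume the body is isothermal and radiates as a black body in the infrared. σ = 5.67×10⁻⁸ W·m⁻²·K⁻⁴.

For an isothermal black-emitting sphere, (1−a)S·πr² = σ·4πr²·T⁴ ⇒ S = 4σT⁴/(1−a).
S = 4·5.67×10⁻⁸·(233)⁴/1.00 = 668.4 W/m².
Flux falls as S = L/(4πd²), so d = √(L/(4πS)) = √(8.98×10²⁹/(4π·668.4)).

d ≈ 1.03×10¹³ m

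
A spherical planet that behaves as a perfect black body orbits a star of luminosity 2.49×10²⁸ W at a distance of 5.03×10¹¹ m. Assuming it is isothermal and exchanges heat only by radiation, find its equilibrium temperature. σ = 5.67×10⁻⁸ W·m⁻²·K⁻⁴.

T ≈ 431 K

First find the stellar flux at distance d: S = L/(4πd²) = 2.49×10²⁸/(4π·(5.03×10¹¹)²) = 7832 W/m².
For an isothermal sphere, absorbed (1−a)S·πr² = emitted σ·4πr²·T⁴, so T⁴ = (1−a)S/(4σ).
T⁴ = 1.00·7832/(4·5.67×10⁻⁸) = 3.453×10¹⁰ K⁴.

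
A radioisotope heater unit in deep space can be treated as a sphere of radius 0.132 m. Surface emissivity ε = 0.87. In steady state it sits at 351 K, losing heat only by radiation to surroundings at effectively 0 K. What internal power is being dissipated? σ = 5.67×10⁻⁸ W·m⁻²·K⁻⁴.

P ≈ 164 W

Steady state: P = εσA T⁴.
A = 4πr² = 0.2190 m²; T⁴ = (351)⁴ = 1.518×10¹⁰ K⁴.
P = 0.87 × 5.67×10⁻⁸ × 0.2190 × 1.518×10¹⁰.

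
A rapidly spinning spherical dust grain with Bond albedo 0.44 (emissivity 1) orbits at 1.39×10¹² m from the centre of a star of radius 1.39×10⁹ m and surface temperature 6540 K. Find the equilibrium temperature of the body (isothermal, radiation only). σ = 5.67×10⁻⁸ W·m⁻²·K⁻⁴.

T ≈ 127 K

The star's surface emits σT_*⁴; at distance d the flux is S = σT_*⁴(R_*/d)².
S = 5.67×10⁻⁸·(6540)⁴·(1.39×10⁹/1.39×10¹²)² = 103.7 W/m².
For an isothermal sphere T⁴ = (1−a)S/(4σ) = 2.561×10⁸ K⁴.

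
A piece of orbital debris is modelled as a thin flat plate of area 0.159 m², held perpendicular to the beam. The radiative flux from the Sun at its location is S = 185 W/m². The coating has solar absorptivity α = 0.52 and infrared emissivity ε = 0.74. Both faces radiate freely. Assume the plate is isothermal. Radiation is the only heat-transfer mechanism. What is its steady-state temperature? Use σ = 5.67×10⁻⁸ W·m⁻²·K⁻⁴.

At equilibrium, absorbed power = emitted power.
Absorbing cross-section = A = 0.1590 m²; emitting surface = 2A = 0.3180 m² (ratio 2).
αS·A_cross = εσ·A_surf·T⁴  ⇒  T⁴ = αS/(ε·2σ).
T⁴ = 0.520·185/(0.74·2·5.67×10⁻⁸) = 1.146×10⁹ K⁴.
T = (1.146×10⁹)^(1/4).

T ≈ 184 K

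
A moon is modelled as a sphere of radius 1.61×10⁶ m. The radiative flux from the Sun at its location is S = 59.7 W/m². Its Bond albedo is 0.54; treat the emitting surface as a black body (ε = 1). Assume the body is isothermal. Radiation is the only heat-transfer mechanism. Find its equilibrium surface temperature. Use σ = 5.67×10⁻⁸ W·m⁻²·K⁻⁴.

T ≈ 105 K

At equilibrium, absorbed power = emitted power.
Absorbing cross-section = πr² = 8.143×10¹² m²; emitting surface = 4πr² = 3.257×10¹³ m² (ratio 4).
(1−a)S·A_cross = εσ·A_surf·T⁴  ⇒  T⁴ = (1−a)S/(4σ).
T⁴ = 0.460·59.7/(4·5.67×10⁻⁸) = 1.211×10⁸ K⁴.
T = (1.211×10⁸)^(1/4).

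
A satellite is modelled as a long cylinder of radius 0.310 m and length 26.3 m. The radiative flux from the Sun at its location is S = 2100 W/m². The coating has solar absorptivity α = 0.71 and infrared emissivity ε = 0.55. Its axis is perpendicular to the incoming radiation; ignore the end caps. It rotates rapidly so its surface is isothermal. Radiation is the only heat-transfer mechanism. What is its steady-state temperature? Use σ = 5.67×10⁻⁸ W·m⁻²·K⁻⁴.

At equilibrium, absorbed power = emitted power.
Absorbing cross-section = 2rL = 16.31 m²; emitting surface = 2πrL = 51.23 m² (ratio π).
αS·A_cross = εσ·A_surf·T⁴  ⇒  T⁴ = αS/(ε·πσ).
T⁴ = 0.710·2100/(0.55·π·5.67×10⁻⁸) = 1.522×10¹⁰ K⁴.
T = (1.522×10¹⁰)^(1/4).

T ≈ 351 K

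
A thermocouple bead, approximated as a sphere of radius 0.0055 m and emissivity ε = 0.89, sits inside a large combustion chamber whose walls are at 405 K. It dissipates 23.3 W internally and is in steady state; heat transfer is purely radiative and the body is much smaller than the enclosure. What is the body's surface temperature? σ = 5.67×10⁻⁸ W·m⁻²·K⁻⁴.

For a small grey body in a large enclosure, net radiated power = εσA(T⁴ − T_w⁴).
Steady state: P = εσA(T⁴ − T_w⁴) with A = 4πr² = 3.801×10⁻⁴ m².
T⁴ = P/(εσA) + T_w⁴ = 23.3/(0.89·5.67×10⁻⁸·3.801×10⁻⁴) + (405)⁴
    = 1.215×10¹² + 2.690×10¹⁰ = 1.242×10¹² K⁴.

T ≈ 1060 K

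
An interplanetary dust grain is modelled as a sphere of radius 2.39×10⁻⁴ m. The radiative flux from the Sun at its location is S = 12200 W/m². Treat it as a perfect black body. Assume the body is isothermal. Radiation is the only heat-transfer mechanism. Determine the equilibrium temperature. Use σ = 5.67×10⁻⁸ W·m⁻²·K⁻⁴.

T ≈ 482 K

At equilibrium, absorbed power = emitted power.
Absorbing cross-section = πr² = 1.795×10⁻⁷ m²; emitting surface = 4πr² = 7.178×10⁻⁷ m² (ratio 4).
S·A_cross = εσ·A_surf·T⁴  ⇒  T⁴ = S/(4σ).
T⁴ = 1.00·12200/(4·5.67×10⁻⁸) = 5.379×10¹⁰ K⁴.
T = (5.379×10¹⁰)^(1/4).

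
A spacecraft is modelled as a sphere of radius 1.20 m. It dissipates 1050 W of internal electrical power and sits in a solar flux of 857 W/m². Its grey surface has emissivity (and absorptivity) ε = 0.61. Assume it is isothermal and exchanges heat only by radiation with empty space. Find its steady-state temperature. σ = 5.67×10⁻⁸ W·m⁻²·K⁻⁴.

T ≈ 272 K

At steady state, absorbed solar power + internal power = radiated power.
Absorbed: α·S·A_cross = 0.61·857·4.524 = 2365 W (cross-section πr²).
Total input = 2365 + 1050 = 3415 W.
Radiated: εσ·A_surf·T⁴ with A_surf = 4πr² = 18.10 m².
T⁴ = 3415/(0.61·5.67×10⁻⁸·18.10) = 5.456×10⁹ K⁴.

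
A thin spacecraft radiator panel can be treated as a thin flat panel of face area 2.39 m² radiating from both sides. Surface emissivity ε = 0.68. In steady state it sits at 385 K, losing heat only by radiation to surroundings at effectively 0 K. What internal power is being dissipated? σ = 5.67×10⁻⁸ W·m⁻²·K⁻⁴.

P ≈ 4050 W

Steady state: P = εσA T⁴.
A = 2·2.39 = 4.780 m²; T⁴ = (385)⁴ = 2.197×10¹⁰ K⁴.
P = 0.68 × 5.67×10⁻⁸ × 4.780 × 2.197×10¹⁰.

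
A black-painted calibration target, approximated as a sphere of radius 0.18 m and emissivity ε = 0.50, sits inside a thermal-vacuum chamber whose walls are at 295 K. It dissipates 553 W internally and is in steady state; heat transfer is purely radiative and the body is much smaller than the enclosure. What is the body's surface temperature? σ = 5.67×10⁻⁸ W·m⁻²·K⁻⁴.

For a small grey body in a large enclosure, net radiated power = εσA(T⁴ − T_w⁴).
Steady state: P = εσA(T⁴ − T_w⁴) with A = 4πr² = 0.4072 m².
T⁴ = P/(εσA) + T_w⁴ = 553/(0.50·5.67×10⁻⁸·0.4072) + (295)⁴
    = 4.791×10¹⁰ + 7.573×10⁹ = 5.548×10¹⁰ K⁴.

T ≈ 485 K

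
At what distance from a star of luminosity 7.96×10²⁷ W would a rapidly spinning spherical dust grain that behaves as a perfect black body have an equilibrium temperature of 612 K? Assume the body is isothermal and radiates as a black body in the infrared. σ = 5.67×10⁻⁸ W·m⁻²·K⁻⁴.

For an isothermal black-emitting sphere, (1−a)S·πr² = σ·4πr²·T⁴ ⇒ S = 4σT⁴/(1−a).
S = 4·5.67×10⁻⁸·(612)⁴/1.00 = 31820 W/m².
Flux falls as S = L/(4πd²), so d = √(L/(4πS)) = √(7.96×10²⁷/(4π·31820)).

d ≈ 1.41×10¹¹ m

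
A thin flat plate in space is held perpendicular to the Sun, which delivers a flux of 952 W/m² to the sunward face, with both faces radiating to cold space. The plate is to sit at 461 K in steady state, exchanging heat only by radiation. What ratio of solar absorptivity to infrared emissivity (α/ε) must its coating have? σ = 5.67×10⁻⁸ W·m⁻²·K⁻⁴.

α/ε ≈ 5.38

Balance: αS·A = εσ·2A·T⁴ ⇒ α/ε = 2σT⁴/S.
α/ε = 2·5.67×10⁻⁸·(461)⁴/952 = 2·5.67×10⁻⁸·4.517×10¹⁰/952.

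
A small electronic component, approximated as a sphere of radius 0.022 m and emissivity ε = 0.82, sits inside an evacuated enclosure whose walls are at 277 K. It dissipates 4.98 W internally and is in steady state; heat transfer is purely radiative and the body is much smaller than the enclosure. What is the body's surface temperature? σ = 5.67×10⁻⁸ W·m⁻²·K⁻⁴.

For a small grey body in a large enclosure, net radiated power = εσA(T⁴ − T_w⁴).
Steady state: P = εσA(T⁴ − T_w⁴) with A = 4πr² = 0.006082 m².
T⁴ = P/(εσA) + T_w⁴ = 4.98/(0.82·5.67×10⁻⁸·0.006082) + (277)⁴
    = 1.761×10¹⁰ + 5.887×10⁹ = 2.350×10¹⁰ K⁴.

T ≈ 392 K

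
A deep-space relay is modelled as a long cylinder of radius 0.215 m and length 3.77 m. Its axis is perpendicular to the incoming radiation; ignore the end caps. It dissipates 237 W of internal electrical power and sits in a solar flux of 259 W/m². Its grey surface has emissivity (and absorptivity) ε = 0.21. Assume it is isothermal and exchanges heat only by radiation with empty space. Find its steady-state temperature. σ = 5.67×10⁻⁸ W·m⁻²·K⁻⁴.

At steady state, absorbed solar power + internal power = radiated power.
Absorbed: α·S·A_cross = 0.21·259·1.621 = 88.17 W (cross-section 2rL).
Total input = 88.17 + 237 = 325.2 W.
Radiated: εσ·A_surf·T⁴ with A_surf = 2πrL = 5.093 m².
T⁴ = 325.2/(0.21·5.67×10⁻⁸·5.093) = 5.362×10⁹ K⁴.

T ≈ 271 K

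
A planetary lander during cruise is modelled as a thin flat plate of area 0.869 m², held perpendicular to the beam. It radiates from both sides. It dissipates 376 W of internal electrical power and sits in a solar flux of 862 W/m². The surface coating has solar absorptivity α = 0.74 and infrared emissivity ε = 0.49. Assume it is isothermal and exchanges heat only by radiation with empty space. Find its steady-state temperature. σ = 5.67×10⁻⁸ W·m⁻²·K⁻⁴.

At steady state, absorbed solar power + internal power = radiated power.
Absorbed: α·S·A_cross = 0.74·862·0.8690 = 554.3 W (cross-section A).
Total input = 554.3 + 376 = 930.3 W.
Radiated: εσ·A_surf·T⁴ with A_surf = 2A = 1.738 m².
T⁴ = 930.3/(0.49·5.67×10⁻⁸·1.738) = 1.927×10¹⁰ K⁴.

T ≈ 373 K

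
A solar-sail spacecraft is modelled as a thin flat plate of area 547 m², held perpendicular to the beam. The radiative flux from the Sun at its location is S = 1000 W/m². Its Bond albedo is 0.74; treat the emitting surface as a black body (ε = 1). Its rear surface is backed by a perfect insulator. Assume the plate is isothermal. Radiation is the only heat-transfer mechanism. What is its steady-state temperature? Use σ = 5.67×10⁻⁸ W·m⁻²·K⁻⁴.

At equilibrium, absorbed power = emitted power.
Absorbing cross-section = A = 547.0 m²; emitting surface = A = 547.0 m² (ratio 1).
(1−a)S·A_cross = εσ·A_surf·T⁴  ⇒  T⁴ = (1−a)S/(1σ).
T⁴ = 0.260·1000/(1·5.67×10⁻⁸) = 4.586×10⁹ K⁴.
T = (4.586×10⁹)^(1/4).

T ≈ 260 K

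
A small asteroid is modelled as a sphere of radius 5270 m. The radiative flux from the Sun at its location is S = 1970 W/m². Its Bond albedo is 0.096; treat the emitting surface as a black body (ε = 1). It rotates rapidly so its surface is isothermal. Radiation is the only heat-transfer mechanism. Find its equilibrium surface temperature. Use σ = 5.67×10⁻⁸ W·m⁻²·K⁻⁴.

At equilibrium, absorbed power = emitted power.
Absorbing cross-section = πr² = 8.725×10⁷ m²; emitting surface = 4πr² = 3.490×10⁸ m² (ratio 4).
(1−a)S·A_cross = εσ·A_surf·T⁴  ⇒  T⁴ = (1−a)S/(4σ).
T⁴ = 0.904·1970/(4·5.67×10⁻⁸) = 7.852×10⁹ K⁴.
T = (7.852×10⁹)^(1/4).

T ≈ 298 K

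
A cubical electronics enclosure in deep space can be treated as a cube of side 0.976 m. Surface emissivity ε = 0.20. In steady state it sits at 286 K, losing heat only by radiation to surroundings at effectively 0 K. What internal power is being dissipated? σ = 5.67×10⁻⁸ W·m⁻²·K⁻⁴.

P ≈ 434 W

Steady state: P = εσA T⁴.
A = 6L² = 5.715 m²; T⁴ = (286)⁴ = 6.691×10⁹ K⁴.
P = 0.20 × 5.67×10⁻⁸ × 5.715 × 6.691×10⁹.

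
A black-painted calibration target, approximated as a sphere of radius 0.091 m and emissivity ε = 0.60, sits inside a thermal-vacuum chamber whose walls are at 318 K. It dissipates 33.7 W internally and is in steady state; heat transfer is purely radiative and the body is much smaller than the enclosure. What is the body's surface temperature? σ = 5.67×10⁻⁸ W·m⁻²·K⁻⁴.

T ≈ 375 K

For a small grey body in a large enclosure, net radiated power = εσA(T⁴ − T_w⁴).
Steady state: P = εσA(T⁴ − T_w⁴) with A = 4πr² = 0.1041 m².
T⁴ = P/(εσA) + T_w⁴ = 33.7/(0.60·5.67×10⁻⁸·0.1041) + (318)⁴
    = 9.519×10⁹ + 1.023×10¹⁰ = 1.975×10¹⁰ K⁴.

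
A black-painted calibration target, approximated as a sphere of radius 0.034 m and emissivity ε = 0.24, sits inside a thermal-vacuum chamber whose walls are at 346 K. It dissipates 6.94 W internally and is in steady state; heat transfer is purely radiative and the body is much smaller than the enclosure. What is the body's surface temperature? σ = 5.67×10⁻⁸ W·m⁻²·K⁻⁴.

For a small grey body in a large enclosure, net radiated power = εσA(T⁴ − T_w⁴).
Steady state: P = εσA(T⁴ − T_w⁴) with A = 4πr² = 0.01453 m².
T⁴ = P/(εσA) + T_w⁴ = 6.94/(0.24·5.67×10⁻⁸·0.01453) + (346)⁴
    = 3.511×10¹⁰ + 1.433×10¹⁰ = 4.944×10¹⁰ K⁴.

T ≈ 472 K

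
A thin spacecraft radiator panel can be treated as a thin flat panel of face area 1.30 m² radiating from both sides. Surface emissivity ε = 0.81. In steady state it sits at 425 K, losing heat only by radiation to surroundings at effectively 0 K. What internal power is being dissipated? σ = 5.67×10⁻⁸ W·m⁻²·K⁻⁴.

P ≈ 3900 W

Steady state: P = εσA T⁴.
A = 2·1.30 = 2.600 m²; T⁴ = (425)⁴ = 3.263×10¹⁰ K⁴.
P = 0.81 × 5.67×10⁻⁸ × 2.600 × 3.263×10¹⁰.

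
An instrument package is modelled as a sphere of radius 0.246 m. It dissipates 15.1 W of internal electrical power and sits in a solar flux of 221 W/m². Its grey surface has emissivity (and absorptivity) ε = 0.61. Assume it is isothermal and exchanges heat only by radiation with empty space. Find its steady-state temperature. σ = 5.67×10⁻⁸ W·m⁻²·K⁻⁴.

T ≈ 198 K

At steady state, absorbed solar power + internal power = radiated power.
Absorbed: α·S·A_cross = 0.61·221·0.1901 = 25.63 W (cross-section πr²).
Total input = 25.63 + 15.1 = 40.73 W.
Radiated: εσ·A_surf·T⁴ with A_surf = 4πr² = 0.7605 m².
T⁴ = 40.73/(0.61·5.67×10⁻⁸·0.7605) = 1.549×10⁹ K⁴.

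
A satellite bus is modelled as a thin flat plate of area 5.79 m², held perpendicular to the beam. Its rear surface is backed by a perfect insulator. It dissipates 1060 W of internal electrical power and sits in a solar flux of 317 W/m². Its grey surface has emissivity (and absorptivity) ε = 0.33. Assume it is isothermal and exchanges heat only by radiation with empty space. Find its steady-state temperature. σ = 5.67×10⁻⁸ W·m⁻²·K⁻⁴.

T ≈ 352 K

At steady state, absorbed solar power + internal power = radiated power.
Absorbed: α·S·A_cross = 0.33·317·5.790 = 605.7 W (cross-section A).
Total input = 605.7 + 1060 = 1666 W.
Radiated: εσ·A_surf·T⁴ with A_surf = A = 5.790 m².
T⁴ = 1666/(0.33·5.67×10⁻⁸·5.790) = 1.538×10¹⁰ K⁴.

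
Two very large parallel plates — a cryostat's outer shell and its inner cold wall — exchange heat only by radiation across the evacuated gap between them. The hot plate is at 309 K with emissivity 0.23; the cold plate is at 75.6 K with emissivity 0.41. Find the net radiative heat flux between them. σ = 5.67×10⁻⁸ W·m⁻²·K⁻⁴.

For two infinite grey parallel plates, q = σ(T₁⁴ − T₂⁴)/(1/ε₁ + 1/ε₂ − 1).
T₁⁴ − T₂⁴ = 9.117×10⁹ − 3.267×10⁷ = 9.084×10⁹ K⁴.
1/ε₁ + 1/ε₂ − 1 = 4.348 + 2.439 − 1 = 5.787.
q = 5.67×10⁻⁸ × 9.084×10⁹ / 5.787.

q ≈ 89.0 W/m²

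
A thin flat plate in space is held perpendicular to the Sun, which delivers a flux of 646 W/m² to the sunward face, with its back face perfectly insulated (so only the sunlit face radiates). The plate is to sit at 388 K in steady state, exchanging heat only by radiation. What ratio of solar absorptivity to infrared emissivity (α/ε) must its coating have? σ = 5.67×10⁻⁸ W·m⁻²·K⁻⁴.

Balance: αS·A = εσ·1A·T⁴ ⇒ α/ε = σT⁴/S.
α/ε = 5.67×10⁻⁸·(388)⁴/646 = 5.67×10⁻⁸·2.266×10¹⁰/646.

α/ε ≈ 1.99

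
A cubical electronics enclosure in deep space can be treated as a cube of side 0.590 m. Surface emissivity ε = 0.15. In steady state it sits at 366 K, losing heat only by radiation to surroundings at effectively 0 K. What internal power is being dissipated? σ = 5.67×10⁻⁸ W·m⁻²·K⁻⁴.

Steady state: P = εσA T⁴.
A = 6L² = 2.089 m²; T⁴ = (366)⁴ = 1.794×10¹⁰ K⁴.
P = 0.15 × 5.67×10⁻⁸ × 2.089 × 1.794×10¹⁰.

P ≈ 319 W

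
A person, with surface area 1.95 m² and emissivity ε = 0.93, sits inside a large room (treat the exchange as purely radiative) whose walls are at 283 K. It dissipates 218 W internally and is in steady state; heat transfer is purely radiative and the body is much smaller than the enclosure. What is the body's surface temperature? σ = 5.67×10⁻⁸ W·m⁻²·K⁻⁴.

T ≈ 304 K

For a small grey body in a large enclosure, net radiated power = εσA(T⁴ − T_w⁴).
Steady state: P = εσA(T⁴ − T_w⁴) with A = 1.95 m².
T⁴ = P/(εσA) + T_w⁴ = 218/(0.93·5.67×10⁻⁸·1.950) + (283)⁴
    = 2.120×10⁹ + 6.414×10⁹ = 8.534×10⁹ K⁴.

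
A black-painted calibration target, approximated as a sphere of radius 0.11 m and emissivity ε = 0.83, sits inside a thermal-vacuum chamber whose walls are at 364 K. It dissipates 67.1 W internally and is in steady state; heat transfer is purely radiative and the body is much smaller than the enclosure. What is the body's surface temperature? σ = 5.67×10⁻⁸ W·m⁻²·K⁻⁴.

For a small grey body in a large enclosure, net radiated power = εσA(T⁴ − T_w⁴).
Steady state: P = εσA(T⁴ − T_w⁴) with A = 4πr² = 0.1521 m².
T⁴ = P/(εσA) + T_w⁴ = 67.1/(0.83·5.67×10⁻⁸·0.1521) + (364)⁴
    = 9.377×10⁹ + 1.756×10¹⁰ = 2.693×10¹⁰ K⁴.

T ≈ 405 K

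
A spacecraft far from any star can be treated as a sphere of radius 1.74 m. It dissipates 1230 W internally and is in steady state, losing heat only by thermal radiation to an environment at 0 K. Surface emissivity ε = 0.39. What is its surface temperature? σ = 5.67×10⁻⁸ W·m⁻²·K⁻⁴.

T ≈ 196 K

Steady state: internal power = radiated power, P = εσA T⁴.
Radiating area A = 4πr² = 38.05 m².
T⁴ = P/(εσA) = 1230/(0.39·5.67×10⁻⁸·38.05) = 1.462×10⁹ K⁴.
T = (1.462×10⁹)^(1/4).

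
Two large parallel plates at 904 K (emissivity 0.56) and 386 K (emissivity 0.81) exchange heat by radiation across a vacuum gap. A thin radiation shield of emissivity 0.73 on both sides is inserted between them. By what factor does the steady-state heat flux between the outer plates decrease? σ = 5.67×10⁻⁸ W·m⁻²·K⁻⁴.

Without shield: q₀ = σΔ(T⁴)/(1/ε₁+1/ε₂−1) with denominator 2.020.
With shield the two gaps are in series; the resistances add: (1/ε₁+1/ε_s−1)+(1/ε_s+1/ε₂−1) = 2.156+1.604 = 3.760.
Heat-flux ratio q₀/q = 3.760/2.020.

factor ≈ 1.86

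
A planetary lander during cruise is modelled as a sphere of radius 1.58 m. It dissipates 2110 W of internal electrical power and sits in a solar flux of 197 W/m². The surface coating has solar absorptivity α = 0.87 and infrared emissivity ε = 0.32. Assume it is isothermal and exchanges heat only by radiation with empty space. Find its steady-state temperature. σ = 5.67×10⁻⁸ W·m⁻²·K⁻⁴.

T ≈ 279 K

At steady state, absorbed solar power + internal power = radiated power.
Absorbed: α·S·A_cross = 0.87·197·7.843 = 1344 W (cross-section πr²).
Total input = 1344 + 2110 = 3454 W.
Radiated: εσ·A_surf·T⁴ with A_surf = 4πr² = 31.37 m².
T⁴ = 3454/(0.32·5.67×10⁻⁸·31.37) = 6.069×10⁹ K⁴.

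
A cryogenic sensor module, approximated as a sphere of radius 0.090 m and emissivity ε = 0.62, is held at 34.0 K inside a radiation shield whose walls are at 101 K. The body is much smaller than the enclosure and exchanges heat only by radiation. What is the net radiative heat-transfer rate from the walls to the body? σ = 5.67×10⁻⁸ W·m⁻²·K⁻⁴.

For a small grey body in a large enclosure: P_net = εσA(T_body⁴ − T_wall⁴).
A = 4πr² = 0.1018 m²; T_body⁴ − T_wall⁴ = 1.336×10⁶ − 1.041×10⁸ = -1.027×10⁸ K⁴.
|P_net| = 0.62·5.67×10⁻⁸·0.1018·1.027×10⁸.

P_net ≈ 0.368 W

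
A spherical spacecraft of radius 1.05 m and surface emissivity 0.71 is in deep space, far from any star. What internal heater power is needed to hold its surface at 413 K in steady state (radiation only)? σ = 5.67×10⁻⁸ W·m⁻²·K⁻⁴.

P ≈ 16200 W

P = εσ·4πr²·T⁴.
4πr² = 13.85 m²; T⁴ = 2.909×10¹⁰ K⁴.
P = 0.71·5.67×10⁻⁸·13.85·2.909×10¹⁰.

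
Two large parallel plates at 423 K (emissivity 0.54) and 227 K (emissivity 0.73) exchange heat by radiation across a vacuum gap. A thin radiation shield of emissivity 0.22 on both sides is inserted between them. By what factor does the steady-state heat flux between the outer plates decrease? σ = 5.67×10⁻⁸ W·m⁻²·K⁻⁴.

factor ≈ 4.64

Without shield: q₀ = σΔ(T⁴)/(1/ε₁+1/ε₂−1) with denominator 2.222.
With shield the two gaps are in series; the resistances add: (1/ε₁+1/ε_s−1)+(1/ε_s+1/ε₂−1) = 5.397+4.915 = 10.31.
Heat-flux ratio q₀/q = 10.31/2.222.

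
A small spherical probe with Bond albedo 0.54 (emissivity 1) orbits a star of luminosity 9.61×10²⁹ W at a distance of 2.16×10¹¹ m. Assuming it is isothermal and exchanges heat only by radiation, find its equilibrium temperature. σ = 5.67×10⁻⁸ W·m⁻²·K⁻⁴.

T ≈ 1350 K

First find the stellar flux at distance d: S = L/(4πd²) = 9.61×10²⁹/(4π·(2.16×10¹¹)²) = 1.639×10⁶ W/m².
For an isothermal sphere, absorbed (1−a)S·πr² = emitted σ·4πr²·T⁴, so T⁴ = (1−a)S/(4σ).
T⁴ = 0.460·1.639×10⁶/(4·5.67×10⁻⁸) = 3.324×10¹² K⁴.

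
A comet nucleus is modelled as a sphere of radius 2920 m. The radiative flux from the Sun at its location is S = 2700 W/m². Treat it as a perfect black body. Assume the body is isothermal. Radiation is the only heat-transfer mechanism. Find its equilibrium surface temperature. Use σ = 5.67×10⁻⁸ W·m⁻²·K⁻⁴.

T ≈ 330 K

At equilibrium, absorbed power = emitted power.
Absorbing cross-section = πr² = 2.679×10⁷ m²; emitting surface = 4πr² = 1.071×10⁸ m² (ratio 4).
S·A_cross = εσ·A_surf·T⁴  ⇒  T⁴ = S/(4σ).
T⁴ = 1.00·2700/(4·5.67×10⁻⁸) = 1.190×10¹⁰ K⁴.
T = (1.190×10¹⁰)^(1/4).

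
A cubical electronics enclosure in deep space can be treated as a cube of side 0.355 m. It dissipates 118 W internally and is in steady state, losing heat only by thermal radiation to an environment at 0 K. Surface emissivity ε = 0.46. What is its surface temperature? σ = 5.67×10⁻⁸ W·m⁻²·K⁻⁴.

Steady state: internal power = radiated power, P = εσA T⁴.
Radiating area A = 6L² = 0.7561 m².
T⁴ = P/(εσA) = 118/(0.46·5.67×10⁻⁸·0.7561) = 5.983×10⁹ K⁴.
T = (5.983×10⁹)^(1/4).

T ≈ 278 K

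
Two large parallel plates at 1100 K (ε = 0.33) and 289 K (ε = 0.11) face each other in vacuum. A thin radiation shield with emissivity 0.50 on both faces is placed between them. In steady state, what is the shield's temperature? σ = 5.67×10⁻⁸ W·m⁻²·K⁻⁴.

T_s ≈ 1010 K

In steady state the net flux on the hot side equals that on the cold side.
σ(T₁⁴−T_s⁴)/D₁ = σ(T_s⁴−T₂⁴)/D₂, with D₁ = 1/ε₁+1/ε_s−1 = 4.030, D₂ = 1/ε_s+1/ε₂−1 = 10.09.
Solve for T_s⁴: T_s⁴ = (D₂·T₁⁴ + D₁·T₂⁴)/(D₁+D₂) = 1.048×10¹² K⁴.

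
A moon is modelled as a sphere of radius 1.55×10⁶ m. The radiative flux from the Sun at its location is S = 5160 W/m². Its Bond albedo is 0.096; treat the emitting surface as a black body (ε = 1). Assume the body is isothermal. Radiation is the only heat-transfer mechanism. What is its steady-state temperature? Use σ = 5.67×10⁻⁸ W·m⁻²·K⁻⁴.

At equilibrium, absorbed power = emitted power.
Absorbing cross-section = πr² = 7.548×10¹² m²; emitting surface = 4πr² = 3.019×10¹³ m² (ratio 4).
(1−a)S·A_cross = εσ·A_surf·T⁴  ⇒  T⁴ = (1−a)S/(4σ).
T⁴ = 0.904·5160/(4·5.67×10⁻⁸) = 2.057×10¹⁰ K⁴.
T = (2.057×10¹⁰)^(1/4).

T ≈ 379 K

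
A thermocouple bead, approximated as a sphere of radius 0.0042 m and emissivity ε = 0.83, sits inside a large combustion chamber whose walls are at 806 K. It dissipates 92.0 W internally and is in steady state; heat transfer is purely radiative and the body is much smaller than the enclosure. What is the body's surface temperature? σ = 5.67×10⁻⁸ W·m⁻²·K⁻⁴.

For a small grey body in a large enclosure, net radiated power = εσA(T⁴ − T_w⁴).
Steady state: P = εσA(T⁴ − T_w⁴) with A = 4πr² = 2.217×10⁻⁴ m².
T⁴ = P/(εσA) + T_w⁴ = 92.0/(0.83·5.67×10⁻⁸·2.217×10⁻⁴) + (806)⁴
    = 8.819×10¹² + 4.220×10¹¹ = 9.241×10¹² K⁴.

T ≈ 1740 K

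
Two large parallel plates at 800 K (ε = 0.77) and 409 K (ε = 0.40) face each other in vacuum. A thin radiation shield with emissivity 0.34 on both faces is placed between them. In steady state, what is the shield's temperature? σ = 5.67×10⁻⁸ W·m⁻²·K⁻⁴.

T_s ≈ 706 K

In steady state the net flux on the hot side equals that on the cold side.
σ(T₁⁴−T_s⁴)/D₁ = σ(T_s⁴−T₂⁴)/D₂, with D₁ = 1/ε₁+1/ε_s−1 = 3.240, D₂ = 1/ε_s+1/ε₂−1 = 4.441.
Solve for T_s⁴: T_s⁴ = (D₂·T₁⁴ + D₁·T₂⁴)/(D₁+D₂) = 2.486×10¹¹ K⁴.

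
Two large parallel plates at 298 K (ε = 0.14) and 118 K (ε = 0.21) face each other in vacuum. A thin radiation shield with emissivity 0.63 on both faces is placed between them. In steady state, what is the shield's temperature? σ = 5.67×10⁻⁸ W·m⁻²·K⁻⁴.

In steady state the net flux on the hot side equals that on the cold side.
σ(T₁⁴−T_s⁴)/D₁ = σ(T_s⁴−T₂⁴)/D₂, with D₁ = 1/ε₁+1/ε_s−1 = 7.730, D₂ = 1/ε_s+1/ε₂−1 = 5.349.
Solve for T_s⁴: T_s⁴ = (D₂·T₁⁴ + D₁·T₂⁴)/(D₁+D₂) = 3.340×10⁹ K⁴.

T_s ≈ 240 K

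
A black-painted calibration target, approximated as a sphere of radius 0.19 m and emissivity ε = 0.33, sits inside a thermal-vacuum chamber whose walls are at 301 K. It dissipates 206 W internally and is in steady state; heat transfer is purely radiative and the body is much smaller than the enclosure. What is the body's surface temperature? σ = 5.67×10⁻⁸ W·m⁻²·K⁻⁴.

For a small grey body in a large enclosure, net radiated power = εσA(T⁴ − T_w⁴).
Steady state: P = εσA(T⁴ − T_w⁴) with A = 4πr² = 0.4536 m².
T⁴ = P/(εσA) + T_w⁴ = 206/(0.33·5.67×10⁻⁸·0.4536) + (301)⁴
    = 2.427×10¹⁰ + 8.209×10⁹ = 3.248×10¹⁰ K⁴.

T ≈ 425 K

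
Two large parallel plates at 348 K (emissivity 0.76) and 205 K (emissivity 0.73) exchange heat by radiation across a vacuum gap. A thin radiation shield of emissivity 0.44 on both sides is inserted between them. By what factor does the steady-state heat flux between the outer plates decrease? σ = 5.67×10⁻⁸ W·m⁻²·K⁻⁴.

factor ≈ 3.10

Without shield: q₀ = σΔ(T⁴)/(1/ε₁+1/ε₂−1) with denominator 1.686.
With shield the two gaps are in series; the resistances add: (1/ε₁+1/ε_s−1)+(1/ε_s+1/ε₂−1) = 2.589+2.643 = 5.231.
Heat-flux ratio q₀/q = 5.231/1.686.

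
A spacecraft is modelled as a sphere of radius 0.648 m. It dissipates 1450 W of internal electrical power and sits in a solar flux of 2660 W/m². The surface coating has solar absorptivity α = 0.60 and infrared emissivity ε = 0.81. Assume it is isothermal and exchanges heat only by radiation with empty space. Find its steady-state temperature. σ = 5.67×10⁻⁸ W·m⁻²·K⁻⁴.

At steady state, absorbed solar power + internal power = radiated power.
Absorbed: α·S·A_cross = 0.60·2660·1.319 = 2105 W (cross-section πr²).
Total input = 2105 + 1450 = 3555 W.
Radiated: εσ·A_surf·T⁴ with A_surf = 4πr² = 5.277 m².
T⁴ = 3555/(0.81·5.67×10⁻⁸·5.277) = 1.467×10¹⁰ K⁴.

T ≈ 348 K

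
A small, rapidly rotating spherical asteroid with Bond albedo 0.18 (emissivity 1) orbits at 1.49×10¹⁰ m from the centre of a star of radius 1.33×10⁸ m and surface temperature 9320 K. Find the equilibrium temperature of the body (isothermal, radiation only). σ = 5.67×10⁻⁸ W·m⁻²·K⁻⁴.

The star's surface emits σT_*⁴; at distance d the flux is S = σT_*⁴(R_*/d)².
S = 5.67×10⁻⁸·(9320)⁴·(1.33×10⁸/1.49×10¹⁰)² = 34090 W/m².
For an isothermal sphere T⁴ = (1−a)S/(4σ) = 1.232×10¹¹ K⁴.

T ≈ 592 K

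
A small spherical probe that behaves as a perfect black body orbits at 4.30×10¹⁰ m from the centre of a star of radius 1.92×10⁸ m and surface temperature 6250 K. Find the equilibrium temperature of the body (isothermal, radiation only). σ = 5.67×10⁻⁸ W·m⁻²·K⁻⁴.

The star's surface emits σT_*⁴; at distance d the flux is S = σT_*⁴(R_*/d)².
S = 5.67×10⁻⁸·(6250)⁴·(1.92×10⁸/4.30×10¹⁰)² = 1725 W/m².
For an isothermal sphere T⁴ = (1−a)S/(4σ) = 7.605×10⁹ K⁴.

T ≈ 295 K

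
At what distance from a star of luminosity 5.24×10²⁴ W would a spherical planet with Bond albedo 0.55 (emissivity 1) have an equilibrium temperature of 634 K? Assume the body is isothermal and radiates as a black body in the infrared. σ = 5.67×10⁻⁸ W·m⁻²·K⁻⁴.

For an isothermal black-emitting sphere, (1−a)S·πr² = σ·4πr²·T⁴ ⇒ S = 4σT⁴/(1−a).
S = 4·5.67×10⁻⁸·(634)⁴/0.450 = 81430 W/m².
Flux falls as S = L/(4πd²), so d = √(L/(4πS)) = √(5.24×10²⁴/(4π·81430)).

d ≈ 2.26×10⁹ m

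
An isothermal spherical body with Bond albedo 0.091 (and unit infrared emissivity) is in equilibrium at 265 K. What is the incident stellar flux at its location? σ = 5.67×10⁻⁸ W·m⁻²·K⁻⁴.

S ≈ 1230 W/m²

(1−a)S·πr² = σ·4πr²·T⁴ ⇒ S = 4σT⁴/(1−a).
S = 4·5.67×10⁻⁸·4.932×10⁹/0.909.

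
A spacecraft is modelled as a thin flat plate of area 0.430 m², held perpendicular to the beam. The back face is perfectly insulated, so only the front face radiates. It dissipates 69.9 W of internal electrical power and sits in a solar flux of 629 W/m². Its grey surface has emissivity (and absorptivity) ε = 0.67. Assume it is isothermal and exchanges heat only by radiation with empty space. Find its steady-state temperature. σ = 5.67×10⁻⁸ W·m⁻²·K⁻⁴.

At steady state, absorbed solar power + internal power = radiated power.
Absorbed: α·S·A_cross = 0.67·629·0.4300 = 181.2 W (cross-section A).
Total input = 181.2 + 69.9 = 251.1 W.
Radiated: εσ·A_surf·T⁴ with A_surf = A = 0.4300 m².
T⁴ = 251.1/(0.67·5.67×10⁻⁸·0.4300) = 1.537×10¹⁰ K⁴.

T ≈ 352 K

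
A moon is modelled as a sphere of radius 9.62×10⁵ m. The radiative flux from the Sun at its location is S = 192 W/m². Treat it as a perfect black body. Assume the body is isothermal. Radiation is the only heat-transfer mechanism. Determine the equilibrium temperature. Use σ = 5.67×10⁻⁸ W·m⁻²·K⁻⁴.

At equilibrium, absorbed power = emitted power.
Absorbing cross-section = πr² = 2.907×10¹² m²; emitting surface = 4πr² = 1.163×10¹³ m² (ratio 4).
S·A_cross = εσ·A_surf·T⁴  ⇒  T⁴ = S/(4σ).
T⁴ = 1.00·192/(4·5.67×10⁻⁸) = 8.466×10⁸ K⁴.
T = (8.466×10⁸)^(1/4).

T ≈ 171 K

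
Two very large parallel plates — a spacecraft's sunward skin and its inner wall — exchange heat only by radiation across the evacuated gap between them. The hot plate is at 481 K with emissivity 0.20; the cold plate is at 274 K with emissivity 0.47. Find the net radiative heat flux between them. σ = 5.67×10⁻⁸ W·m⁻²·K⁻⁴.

For two infinite grey parallel plates, q = σ(T₁⁴ − T₂⁴)/(1/ε₁ + 1/ε₂ − 1).
T₁⁴ − T₂⁴ = 5.353×10¹⁰ − 5.636×10⁹ = 4.789×10¹⁰ K⁴.
1/ε₁ + 1/ε₂ − 1 = 5.000 + 2.128 − 1 = 6.128.
q = 5.67×10⁻⁸ × 4.789×10¹⁰ / 6.128.

q ≈ 443 W/m²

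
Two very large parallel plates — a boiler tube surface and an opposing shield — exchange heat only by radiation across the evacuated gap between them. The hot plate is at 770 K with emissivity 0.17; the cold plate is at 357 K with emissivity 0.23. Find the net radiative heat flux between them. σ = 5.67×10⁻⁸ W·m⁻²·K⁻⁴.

For two infinite grey parallel plates, q = σ(T₁⁴ − T₂⁴)/(1/ε₁ + 1/ε₂ − 1).
T₁⁴ − T₂⁴ = 3.515×10¹¹ − 1.624×10¹⁰ = 3.353×10¹¹ K⁴.
1/ε₁ + 1/ε₂ − 1 = 5.882 + 4.348 − 1 = 9.230.
q = 5.67×10⁻⁸ × 3.353×10¹¹ / 9.230.

q ≈ 2060 W/m²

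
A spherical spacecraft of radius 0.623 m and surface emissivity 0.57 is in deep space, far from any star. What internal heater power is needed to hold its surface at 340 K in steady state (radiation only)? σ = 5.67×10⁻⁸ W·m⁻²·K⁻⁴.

P = εσ·4πr²·T⁴.
4πr² = 4.877 m²; T⁴ = 1.336×10¹⁰ K⁴.
P = 0.57·5.67×10⁻⁸·4.877·1.336×10¹⁰.

P ≈ 2110 W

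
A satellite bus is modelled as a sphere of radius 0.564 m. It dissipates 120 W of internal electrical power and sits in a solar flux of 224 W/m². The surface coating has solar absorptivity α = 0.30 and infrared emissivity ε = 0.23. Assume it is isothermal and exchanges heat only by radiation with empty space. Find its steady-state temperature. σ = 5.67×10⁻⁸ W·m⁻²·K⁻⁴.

At steady state, absorbed solar power + internal power = radiated power.
Absorbed: α·S·A_cross = 0.30·224·0.9993 = 67.15 W (cross-section πr²).
Total input = 67.15 + 120 = 187.2 W.
Radiated: εσ·A_surf·T⁴ with A_surf = 4πr² = 3.997 m².
T⁴ = 187.2/(0.23·5.67×10⁻⁸·3.997) = 3.590×10⁹ K⁴.

T ≈ 245 K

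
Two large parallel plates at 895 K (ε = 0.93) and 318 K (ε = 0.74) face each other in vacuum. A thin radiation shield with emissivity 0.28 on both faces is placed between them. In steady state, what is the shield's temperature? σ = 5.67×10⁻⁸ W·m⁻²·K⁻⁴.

In steady state the net flux on the hot side equals that on the cold side.
σ(T₁⁴−T_s⁴)/D₁ = σ(T_s⁴−T₂⁴)/D₂, with D₁ = 1/ε₁+1/ε_s−1 = 3.647, D₂ = 1/ε_s+1/ε₂−1 = 3.923.
Solve for T_s⁴: T_s⁴ = (D₂·T₁⁴ + D₁·T₂⁴)/(D₁+D₂) = 3.374×10¹¹ K⁴.

T_s ≈ 762 K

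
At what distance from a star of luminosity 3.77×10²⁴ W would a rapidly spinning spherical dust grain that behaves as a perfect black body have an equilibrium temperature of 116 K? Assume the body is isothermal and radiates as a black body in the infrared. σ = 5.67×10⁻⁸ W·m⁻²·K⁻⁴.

For an isothermal black-emitting sphere, (1−a)S·πr² = σ·4πr²·T⁴ ⇒ S = 4σT⁴/(1−a).
S = 4·5.67×10⁻⁸·(116)⁴/1.00 = 41.07 W/m².
Flux falls as S = L/(4πd²), so d = √(L/(4πS)) = √(3.77×10²⁴/(4π·41.07)).

d ≈ 8.55×10¹⁰ m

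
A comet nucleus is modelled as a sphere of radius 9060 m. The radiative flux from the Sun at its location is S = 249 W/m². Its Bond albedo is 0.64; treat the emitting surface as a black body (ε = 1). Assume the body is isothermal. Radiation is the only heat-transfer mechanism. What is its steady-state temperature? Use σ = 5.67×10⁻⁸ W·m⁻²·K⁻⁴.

T ≈ 141 K

At equilibrium, absorbed power = emitted power.
Absorbing cross-section = πr² = 2.579×10⁸ m²; emitting surface = 4πr² = 1.031×10⁹ m² (ratio 4).
(1−a)S·A_cross = εσ·A_surf·T⁴  ⇒  T⁴ = (1−a)S/(4σ).
T⁴ = 0.360·249/(4·5.67×10⁻⁸) = 3.952×10⁸ K⁴.
T = (3.952×10⁸)^(1/4).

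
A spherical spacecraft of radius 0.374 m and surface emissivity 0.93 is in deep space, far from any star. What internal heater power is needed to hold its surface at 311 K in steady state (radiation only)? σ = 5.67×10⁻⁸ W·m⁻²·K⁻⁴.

P = εσ·4πr²·T⁴.
4πr² = 1.758 m²; T⁴ = 9.355×10⁹ K⁴.
P = 0.93·5.67×10⁻⁸·1.758·9.355×10⁹.

P ≈ 867 W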